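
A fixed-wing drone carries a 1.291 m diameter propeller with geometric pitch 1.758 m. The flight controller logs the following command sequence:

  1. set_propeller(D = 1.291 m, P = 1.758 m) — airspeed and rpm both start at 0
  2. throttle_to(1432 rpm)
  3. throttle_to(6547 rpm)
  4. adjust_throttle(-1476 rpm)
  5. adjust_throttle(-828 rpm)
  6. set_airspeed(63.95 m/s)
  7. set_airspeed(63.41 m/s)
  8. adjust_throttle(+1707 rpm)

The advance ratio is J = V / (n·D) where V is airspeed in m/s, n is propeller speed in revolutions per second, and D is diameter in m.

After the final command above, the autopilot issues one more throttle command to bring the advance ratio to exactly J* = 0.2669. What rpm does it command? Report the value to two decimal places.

rpm = 11041.66

set_propeller: D = 1.291 m, P = 1.758 m (p = P/D = 1.361735); state ← (V=0, rpm=0)
throttle_to(1432): rpm ← 1432
throttle_to(6547): rpm ← 6547
adjust_throttle(-1476): rpm ← 6547 -1476 = 5071
adjust_throttle(-828): rpm ← 5071 -828 = 4243
set_airspeed(63.95): V ← 63.95 m/s
set_airspeed(63.41): V ← 63.41 m/s
adjust_throttle(+1707): rpm ← 4243 +1707 = 5950
final state: V = 63.41 m/s, rpm = 5950 → n = rpm/60 = 99.166667 rev/s
target J* = 0.2669; solve J* = V/(n·D) for n: n = V/(J*·D) = 63.41/(0.2669 × 1.291) = 184.027589 rev/s
rpm = 60·n = 11041.655360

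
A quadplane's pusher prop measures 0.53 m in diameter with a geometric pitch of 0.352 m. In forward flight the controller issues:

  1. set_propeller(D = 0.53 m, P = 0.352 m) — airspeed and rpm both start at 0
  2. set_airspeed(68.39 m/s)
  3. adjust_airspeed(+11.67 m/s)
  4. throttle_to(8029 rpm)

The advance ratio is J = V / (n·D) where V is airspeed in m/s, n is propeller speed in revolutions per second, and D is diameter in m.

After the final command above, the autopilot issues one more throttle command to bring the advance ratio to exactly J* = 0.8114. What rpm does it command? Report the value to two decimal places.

set_propeller: D = 0.53 m, P = 0.352 m (p = P/D = 0.664151); state ← (V=0, rpm=0)
set_airspeed(68.39): V ← 68.39 m/s
adjust_airspeed(+11.67): V ← 68.39 +11.67 = 80.06 m/s
throttle_to(8029): rpm ← 8029
final state: V = 80.06 m/s, rpm = 8029 → n = rpm/60 = 133.816667 rev/s
target J* = 0.8114; solve J* = V/(n·D) for n: n = V/(J*·D) = 80.06/(0.8114 × 0.53) = 186.167863 rev/s
rpm = 60·n = 11170.071760

rpm = 11170.07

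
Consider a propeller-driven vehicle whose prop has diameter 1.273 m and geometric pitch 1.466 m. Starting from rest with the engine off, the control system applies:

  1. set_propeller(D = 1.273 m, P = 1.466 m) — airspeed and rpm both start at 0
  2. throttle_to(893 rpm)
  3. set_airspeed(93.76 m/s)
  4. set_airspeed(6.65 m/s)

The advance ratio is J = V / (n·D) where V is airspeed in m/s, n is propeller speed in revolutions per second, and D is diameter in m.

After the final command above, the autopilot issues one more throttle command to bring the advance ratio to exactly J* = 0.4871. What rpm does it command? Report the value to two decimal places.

rpm = 643.47

set_propeller: D = 1.273 m, P = 1.466 m (p = P/D = 1.151610); state ← (V=0, rpm=0)
throttle_to(893): rpm ← 893
set_airspeed(93.76): V ← 93.76 m/s
set_airspeed(6.65): V ← 6.65 m/s
final state: V = 6.65 m/s, rpm = 893 → n = rpm/60 = 14.883333 rev/s
target J* = 0.4871; solve J* = V/(n·D) for n: n = V/(J*·D) = 6.65/(0.4871 × 1.273) = 10.724452 rev/s
rpm = 60·n = 643.467123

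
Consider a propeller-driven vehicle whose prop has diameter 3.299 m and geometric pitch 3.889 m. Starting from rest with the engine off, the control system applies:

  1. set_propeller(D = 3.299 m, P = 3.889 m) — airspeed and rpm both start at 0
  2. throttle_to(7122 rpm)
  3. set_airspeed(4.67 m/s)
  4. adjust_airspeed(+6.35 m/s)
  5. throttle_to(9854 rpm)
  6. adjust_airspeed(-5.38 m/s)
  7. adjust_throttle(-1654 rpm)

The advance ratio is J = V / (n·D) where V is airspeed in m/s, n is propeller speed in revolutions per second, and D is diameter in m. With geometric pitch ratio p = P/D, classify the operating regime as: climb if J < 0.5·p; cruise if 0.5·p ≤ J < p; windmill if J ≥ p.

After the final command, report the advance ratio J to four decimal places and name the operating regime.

set_propeller: D = 3.299 m, P = 3.889 m (p = P/D = 1.178842); state ← (V=0, rpm=0)
throttle_to(7122): rpm ← 7122
set_airspeed(4.67): V ← 4.67 m/s
adjust_airspeed(+6.35): V ← 4.67 +6.35 = 11.02 m/s
throttle_to(9854): rpm ← 9854
adjust_airspeed(-5.38): V ← 11.02 -5.38 = 5.64 m/s
adjust_throttle(-1654): rpm ← 9854 -1654 = 8200
final state: V = 5.64 m/s, rpm = 8200 → n = rpm/60 = 136.666667 rev/s
J = V / (n·D) = 5.64 / (136.666667 × 3.299) = 0.012509
regime bands: climb J<0.5894 | cruise [0.5894, 1.1788) | windmill J≥1.1788
J = 0.0125 → climb

J = 0.0125, regime = climb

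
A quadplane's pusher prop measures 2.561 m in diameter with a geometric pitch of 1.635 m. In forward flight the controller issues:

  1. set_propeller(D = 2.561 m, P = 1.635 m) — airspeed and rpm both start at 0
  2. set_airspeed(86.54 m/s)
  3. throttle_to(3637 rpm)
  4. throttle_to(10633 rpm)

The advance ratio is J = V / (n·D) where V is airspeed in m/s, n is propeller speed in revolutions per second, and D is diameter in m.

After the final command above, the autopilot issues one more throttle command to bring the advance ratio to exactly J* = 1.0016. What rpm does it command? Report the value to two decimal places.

set_propeller: D = 2.561 m, P = 1.635 m (p = P/D = 0.638422); state ← (V=0, rpm=0)
set_airspeed(86.54): V ← 86.54 m/s
throttle_to(3637): rpm ← 3637
throttle_to(10633): rpm ← 10633
final state: V = 86.54 m/s, rpm = 10633 → n = rpm/60 = 177.216667 rev/s
target J* = 1.0016; solve J* = V/(n·D) for n: n = V/(J*·D) = 86.54/(1.0016 × 2.561) = 33.737508 rev/s
rpm = 60·n = 2024.250461

rpm = 2024.25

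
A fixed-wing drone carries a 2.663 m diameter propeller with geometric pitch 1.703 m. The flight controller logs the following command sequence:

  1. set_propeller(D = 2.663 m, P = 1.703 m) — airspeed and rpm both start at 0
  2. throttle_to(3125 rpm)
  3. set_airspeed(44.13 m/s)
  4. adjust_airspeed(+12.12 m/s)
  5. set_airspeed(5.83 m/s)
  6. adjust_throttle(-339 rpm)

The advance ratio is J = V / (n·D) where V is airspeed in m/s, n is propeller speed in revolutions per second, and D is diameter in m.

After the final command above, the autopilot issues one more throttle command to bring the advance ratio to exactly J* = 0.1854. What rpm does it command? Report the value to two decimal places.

set_propeller: D = 2.663 m, P = 1.703 m (p = P/D = 0.639504); state ← (V=0, rpm=0)
throttle_to(3125): rpm ← 3125
set_airspeed(44.13): V ← 44.13 m/s
adjust_airspeed(+12.12): V ← 44.13 +12.12 = 56.25 m/s
set_airspeed(5.83): V ← 5.83 m/s
adjust_throttle(-339): rpm ← 3125 -339 = 2786
final state: V = 5.83 m/s, rpm = 2786 → n = rpm/60 = 46.433333 rev/s
target J* = 0.1854; solve J* = V/(n·D) for n: n = V/(J*·D) = 5.83/(0.1854 × 2.663) = 11.808308 rev/s
rpm = 60·n = 708.498457

rpm = 708.50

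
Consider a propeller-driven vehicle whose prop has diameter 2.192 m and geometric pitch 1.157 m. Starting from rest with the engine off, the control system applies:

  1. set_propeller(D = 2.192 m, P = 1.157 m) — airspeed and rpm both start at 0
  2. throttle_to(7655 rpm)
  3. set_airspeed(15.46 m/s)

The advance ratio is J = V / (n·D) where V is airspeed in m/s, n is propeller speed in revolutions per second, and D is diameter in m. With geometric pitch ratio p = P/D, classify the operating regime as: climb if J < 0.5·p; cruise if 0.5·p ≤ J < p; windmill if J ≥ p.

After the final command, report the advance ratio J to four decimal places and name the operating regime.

J = 0.0553, regime = climb

set_propeller: D = 2.192 m, P = 1.157 m (p = P/D = 0.527828); state ← (V=0, rpm=0)
throttle_to(7655): rpm ← 7655
set_airspeed(15.46): V ← 15.46 m/s
final state: V = 15.46 m/s, rpm = 7655 → n = rpm/60 = 127.583333 rev/s
J = V / (n·D) = 15.46 / (127.583333 × 2.192) = 0.055281
regime bands: climb J<0.2639 | cruise [0.2639, 0.5278) | windmill J≥0.5278
J = 0.0553 → climb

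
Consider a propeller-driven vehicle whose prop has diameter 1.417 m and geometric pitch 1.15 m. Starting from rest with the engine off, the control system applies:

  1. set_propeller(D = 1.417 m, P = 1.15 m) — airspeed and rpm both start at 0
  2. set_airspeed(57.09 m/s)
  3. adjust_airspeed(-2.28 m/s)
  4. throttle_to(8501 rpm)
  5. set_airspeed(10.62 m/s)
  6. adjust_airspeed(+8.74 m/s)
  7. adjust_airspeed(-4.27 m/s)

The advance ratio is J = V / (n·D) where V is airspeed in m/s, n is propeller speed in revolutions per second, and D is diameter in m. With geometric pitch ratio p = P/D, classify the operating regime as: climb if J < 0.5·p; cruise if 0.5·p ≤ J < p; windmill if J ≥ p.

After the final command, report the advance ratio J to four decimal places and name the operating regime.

set_propeller: D = 1.417 m, P = 1.15 m (p = P/D = 0.811574); state ← (V=0, rpm=0)
set_airspeed(57.09): V ← 57.09 m/s
adjust_airspeed(-2.28): V ← 57.09 -2.28 = 54.81 m/s
throttle_to(8501): rpm ← 8501
set_airspeed(10.62): V ← 10.62 m/s
adjust_airspeed(+8.74): V ← 10.62 +8.74 = 19.36 m/s
adjust_airspeed(-4.27): V ← 19.36 -4.27 = 15.09 m/s
final state: V = 15.09 m/s, rpm = 8501 → n = rpm/60 = 141.683333 rev/s
J = V / (n·D) = 15.09 / (141.683333 × 1.417) = 0.075162
regime bands: climb J<0.4058 | cruise [0.4058, 0.8116) | windmill J≥0.8116
J = 0.0752 → climb

J = 0.0752, regime = climb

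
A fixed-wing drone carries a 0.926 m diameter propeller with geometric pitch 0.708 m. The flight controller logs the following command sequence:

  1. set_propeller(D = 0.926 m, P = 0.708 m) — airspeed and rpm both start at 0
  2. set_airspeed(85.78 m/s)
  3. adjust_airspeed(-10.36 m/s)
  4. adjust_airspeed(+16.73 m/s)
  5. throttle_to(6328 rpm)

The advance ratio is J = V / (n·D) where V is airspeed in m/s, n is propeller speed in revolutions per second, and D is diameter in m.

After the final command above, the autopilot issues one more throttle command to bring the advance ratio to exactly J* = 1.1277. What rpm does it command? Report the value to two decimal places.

rpm = 5294.71

set_propeller: D = 0.926 m, P = 0.708 m (p = P/D = 0.764579); state ← (V=0, rpm=0)
set_airspeed(85.78): V ← 85.78 m/s
adjust_airspeed(-10.36): V ← 85.78 -10.36 = 75.42 m/s
adjust_airspeed(+16.73): V ← 75.42 +16.73 = 92.15 m/s
throttle_to(6328): rpm ← 6328
final state: V = 92.15 m/s, rpm = 6328 → n = rpm/60 = 105.466667 rev/s
target J* = 1.1277; solve J* = V/(n·D) for n: n = V/(J*·D) = 92.15/(1.1277 × 0.926) = 88.245135 rev/s
rpm = 60·n = 5294.708107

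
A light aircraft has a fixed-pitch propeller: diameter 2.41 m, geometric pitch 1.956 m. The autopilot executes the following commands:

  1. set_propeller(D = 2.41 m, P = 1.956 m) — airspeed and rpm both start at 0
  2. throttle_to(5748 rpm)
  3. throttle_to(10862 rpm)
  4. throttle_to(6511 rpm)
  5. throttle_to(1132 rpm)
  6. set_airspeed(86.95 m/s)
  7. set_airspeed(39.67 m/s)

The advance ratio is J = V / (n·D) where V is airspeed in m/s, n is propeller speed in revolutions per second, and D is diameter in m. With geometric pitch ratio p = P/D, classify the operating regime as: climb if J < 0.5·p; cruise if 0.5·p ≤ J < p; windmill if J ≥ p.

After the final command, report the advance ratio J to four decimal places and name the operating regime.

J = 0.8725, regime = windmill

set_propeller: D = 2.41 m, P = 1.956 m (p = P/D = 0.811618); state ← (V=0, rpm=0)
throttle_to(5748): rpm ← 5748
throttle_to(10862): rpm ← 10862
throttle_to(6511): rpm ← 6511
throttle_to(1132): rpm ← 1132
set_airspeed(86.95): V ← 86.95 m/s
set_airspeed(39.67): V ← 39.67 m/s
final state: V = 39.67 m/s, rpm = 1132 → n = rpm/60 = 18.866667 rev/s
J = V / (n·D) = 39.67 / (18.866667 × 2.41) = 0.872469
regime bands: climb J<0.4058 | cruise [0.4058, 0.8116) | windmill J≥0.8116
J = 0.8725 → windmill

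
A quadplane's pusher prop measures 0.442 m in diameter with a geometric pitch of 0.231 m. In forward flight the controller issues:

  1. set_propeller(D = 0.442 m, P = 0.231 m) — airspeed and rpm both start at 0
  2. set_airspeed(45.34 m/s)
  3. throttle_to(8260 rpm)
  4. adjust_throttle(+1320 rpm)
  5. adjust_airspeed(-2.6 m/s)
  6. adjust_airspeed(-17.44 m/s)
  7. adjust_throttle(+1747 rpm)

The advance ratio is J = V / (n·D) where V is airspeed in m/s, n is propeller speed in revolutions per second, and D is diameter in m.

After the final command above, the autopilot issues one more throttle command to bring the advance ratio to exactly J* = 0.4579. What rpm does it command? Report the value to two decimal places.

set_propeller: D = 0.442 m, P = 0.231 m (p = P/D = 0.522624); state ← (V=0, rpm=0)
set_airspeed(45.34): V ← 45.34 m/s
throttle_to(8260): rpm ← 8260
adjust_throttle(+1320): rpm ← 8260 +1320 = 9580
adjust_airspeed(-2.6): V ← 45.34 -2.6 = 42.74 m/s
adjust_airspeed(-17.44): V ← 42.74 -17.44 = 25.3 m/s
adjust_throttle(+1747): rpm ← 9580 +1747 = 11327
final state: V = 25.3 m/s, rpm = 11327 → n = rpm/60 = 188.783333 rev/s
target J* = 0.4579; solve J* = V/(n·D) for n: n = V/(J*·D) = 25.3/(0.4579 × 0.442) = 125.005064 rev/s
rpm = 60·n = 7500.303866

rpm = 7500.30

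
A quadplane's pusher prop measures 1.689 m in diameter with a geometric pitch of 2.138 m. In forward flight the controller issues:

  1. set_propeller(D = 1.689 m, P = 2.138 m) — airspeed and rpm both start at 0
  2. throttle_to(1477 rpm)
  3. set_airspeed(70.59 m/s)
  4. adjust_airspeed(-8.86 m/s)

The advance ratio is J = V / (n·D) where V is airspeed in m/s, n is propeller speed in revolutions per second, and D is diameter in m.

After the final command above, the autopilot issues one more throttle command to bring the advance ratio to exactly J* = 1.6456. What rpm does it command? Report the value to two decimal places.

rpm = 1332.58

set_propeller: D = 1.689 m, P = 2.138 m (p = P/D = 1.265838); state ← (V=0, rpm=0)
throttle_to(1477): rpm ← 1477
set_airspeed(70.59): V ← 70.59 m/s
adjust_airspeed(-8.86): V ← 70.59 -8.86 = 61.73 m/s
final state: V = 61.73 m/s, rpm = 1477 → n = rpm/60 = 24.616667 rev/s
target J* = 1.6456; solve J* = V/(n·D) for n: n = V/(J*·D) = 61.73/(1.6456 × 1.689) = 22.209682 rev/s
rpm = 60·n = 1332.580946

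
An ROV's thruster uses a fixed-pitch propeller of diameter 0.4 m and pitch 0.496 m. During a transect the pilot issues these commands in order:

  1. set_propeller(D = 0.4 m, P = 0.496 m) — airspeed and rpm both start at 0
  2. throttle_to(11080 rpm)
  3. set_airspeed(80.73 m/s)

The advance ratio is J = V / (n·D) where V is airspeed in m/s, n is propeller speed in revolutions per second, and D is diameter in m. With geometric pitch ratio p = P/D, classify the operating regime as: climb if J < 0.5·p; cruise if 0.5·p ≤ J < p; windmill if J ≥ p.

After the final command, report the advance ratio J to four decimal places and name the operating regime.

J = 1.0929, regime = cruise

set_propeller: D = 0.4 m, P = 0.496 m (p = P/D = 1.240000); state ← (V=0, rpm=0)
throttle_to(11080): rpm ← 11080
set_airspeed(80.73): V ← 80.73 m/s
final state: V = 80.73 m/s, rpm = 11080 → n = rpm/60 = 184.666667 rev/s
J = V / (n·D) = 80.73 / (184.666667 × 0.4) = 1.092915
regime bands: climb J<0.6200 | cruise [0.6200, 1.2400) | windmill J≥1.2400
J = 1.0929 → cruise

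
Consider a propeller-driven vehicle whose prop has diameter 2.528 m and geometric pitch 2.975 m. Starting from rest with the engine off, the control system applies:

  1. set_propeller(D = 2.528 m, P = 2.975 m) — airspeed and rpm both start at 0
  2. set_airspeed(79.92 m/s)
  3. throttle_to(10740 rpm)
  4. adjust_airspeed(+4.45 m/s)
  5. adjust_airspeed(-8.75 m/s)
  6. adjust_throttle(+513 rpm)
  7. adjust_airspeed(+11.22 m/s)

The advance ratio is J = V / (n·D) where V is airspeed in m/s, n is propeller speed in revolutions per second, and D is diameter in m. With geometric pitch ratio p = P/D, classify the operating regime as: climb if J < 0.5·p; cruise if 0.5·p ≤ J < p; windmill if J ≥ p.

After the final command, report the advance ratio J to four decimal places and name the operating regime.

set_propeller: D = 2.528 m, P = 2.975 m (p = P/D = 1.176820); state ← (V=0, rpm=0)
set_airspeed(79.92): V ← 79.92 m/s
throttle_to(10740): rpm ← 10740
adjust_airspeed(+4.45): V ← 79.92 +4.45 = 84.37 m/s
adjust_airspeed(-8.75): V ← 84.37 -8.75 = 75.62 m/s
adjust_throttle(+513): rpm ← 10740 +513 = 11253
adjust_airspeed(+11.22): V ← 75.62 +11.22 = 86.84 m/s
final state: V = 86.84 m/s, rpm = 11253 → n = rpm/60 = 187.550000 rev/s
J = V / (n·D) = 86.84 / (187.550000 × 2.528) = 0.183158
regime bands: climb J<0.5884 | cruise [0.5884, 1.1768) | windmill J≥1.1768
J = 0.1832 → climb

J = 0.1832, regime = climb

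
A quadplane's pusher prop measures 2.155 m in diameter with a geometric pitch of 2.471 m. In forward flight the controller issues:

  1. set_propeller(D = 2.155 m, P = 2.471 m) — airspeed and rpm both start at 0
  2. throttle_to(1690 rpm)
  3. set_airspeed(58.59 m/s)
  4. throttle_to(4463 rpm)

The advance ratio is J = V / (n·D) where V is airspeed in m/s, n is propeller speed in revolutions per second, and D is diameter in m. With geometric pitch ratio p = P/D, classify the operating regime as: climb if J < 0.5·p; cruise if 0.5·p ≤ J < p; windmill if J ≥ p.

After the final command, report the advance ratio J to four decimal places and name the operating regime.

J = 0.3655, regime = climb

set_propeller: D = 2.155 m, P = 2.471 m (p = P/D = 1.146636); state ← (V=0, rpm=0)
throttle_to(1690): rpm ← 1690
set_airspeed(58.59): V ← 58.59 m/s
throttle_to(4463): rpm ← 4463
final state: V = 58.59 m/s, rpm = 4463 → n = rpm/60 = 74.383333 rev/s
J = V / (n·D) = 58.59 / (74.383333 × 2.155) = 0.365511
regime bands: climb J<0.5733 | cruise [0.5733, 1.1466) | windmill J≥1.1466
J = 0.3655 → climb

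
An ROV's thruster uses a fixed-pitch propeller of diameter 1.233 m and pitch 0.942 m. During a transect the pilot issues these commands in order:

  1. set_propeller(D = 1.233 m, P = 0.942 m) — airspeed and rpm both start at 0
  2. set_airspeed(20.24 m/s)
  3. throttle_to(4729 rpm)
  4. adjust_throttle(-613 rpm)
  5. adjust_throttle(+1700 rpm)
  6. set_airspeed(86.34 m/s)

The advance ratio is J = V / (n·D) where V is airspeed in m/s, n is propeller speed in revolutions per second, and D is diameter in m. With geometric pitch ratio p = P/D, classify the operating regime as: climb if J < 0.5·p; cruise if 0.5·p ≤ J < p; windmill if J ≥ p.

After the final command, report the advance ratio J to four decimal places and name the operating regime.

set_propeller: D = 1.233 m, P = 0.942 m (p = P/D = 0.763990); state ← (V=0, rpm=0)
set_airspeed(20.24): V ← 20.24 m/s
throttle_to(4729): rpm ← 4729
adjust_throttle(-613): rpm ← 4729 -613 = 4116
adjust_throttle(+1700): rpm ← 4116 +1700 = 5816
set_airspeed(86.34): V ← 86.34 m/s
final state: V = 86.34 m/s, rpm = 5816 → n = rpm/60 = 96.933333 rev/s
J = V / (n·D) = 86.34 / (96.933333 × 1.233) = 0.722397
regime bands: climb J<0.3820 | cruise [0.3820, 0.7640) | windmill J≥0.7640
J = 0.7224 → cruise

J = 0.7224, regime = cruise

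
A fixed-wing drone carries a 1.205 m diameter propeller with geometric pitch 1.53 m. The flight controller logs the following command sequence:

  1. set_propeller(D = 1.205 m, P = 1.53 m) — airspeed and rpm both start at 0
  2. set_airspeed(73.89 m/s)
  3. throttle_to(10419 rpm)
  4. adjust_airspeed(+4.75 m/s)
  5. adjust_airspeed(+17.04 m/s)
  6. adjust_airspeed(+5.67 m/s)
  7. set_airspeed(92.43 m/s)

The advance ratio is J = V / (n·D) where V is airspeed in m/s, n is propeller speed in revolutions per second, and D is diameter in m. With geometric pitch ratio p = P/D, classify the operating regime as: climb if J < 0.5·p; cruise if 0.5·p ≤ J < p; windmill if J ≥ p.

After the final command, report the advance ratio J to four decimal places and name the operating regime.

set_propeller: D = 1.205 m, P = 1.53 m (p = P/D = 1.269710); state ← (V=0, rpm=0)
set_airspeed(73.89): V ← 73.89 m/s
throttle_to(10419): rpm ← 10419
adjust_airspeed(+4.75): V ← 73.89 +4.75 = 78.64 m/s
adjust_airspeed(+17.04): V ← 78.64 +17.04 = 95.68 m/s
adjust_airspeed(+5.67): V ← 95.68 +5.67 = 101.35 m/s
set_airspeed(92.43): V ← 92.43 m/s
final state: V = 92.43 m/s, rpm = 10419 → n = rpm/60 = 173.650000 rev/s
J = V / (n·D) = 92.43 / (173.650000 × 1.205) = 0.441724
regime bands: climb J<0.6349 | cruise [0.6349, 1.2697) | windmill J≥1.2697
J = 0.4417 → climb

J = 0.4417, regime = climb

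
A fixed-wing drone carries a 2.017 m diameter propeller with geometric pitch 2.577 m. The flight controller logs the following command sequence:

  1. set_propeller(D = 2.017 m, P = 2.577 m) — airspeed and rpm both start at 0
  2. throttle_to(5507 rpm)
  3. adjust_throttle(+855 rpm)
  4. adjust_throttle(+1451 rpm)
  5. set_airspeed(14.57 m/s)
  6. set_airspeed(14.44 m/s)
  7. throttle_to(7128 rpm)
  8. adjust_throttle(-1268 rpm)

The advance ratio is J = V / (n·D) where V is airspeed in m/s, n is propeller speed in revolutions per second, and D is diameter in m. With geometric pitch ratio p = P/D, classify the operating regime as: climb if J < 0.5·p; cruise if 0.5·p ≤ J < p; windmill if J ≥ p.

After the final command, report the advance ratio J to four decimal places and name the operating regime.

set_propeller: D = 2.017 m, P = 2.577 m (p = P/D = 1.277640); state ← (V=0, rpm=0)
throttle_to(5507): rpm ← 5507
adjust_throttle(+855): rpm ← 5507 +855 = 6362
adjust_throttle(+1451): rpm ← 6362 +1451 = 7813
set_airspeed(14.57): V ← 14.57 m/s
set_airspeed(14.44): V ← 14.44 m/s
throttle_to(7128): rpm ← 7128
adjust_throttle(-1268): rpm ← 7128 -1268 = 5860
final state: V = 14.44 m/s, rpm = 5860 → n = rpm/60 = 97.666667 rev/s
J = V / (n·D) = 14.44 / (97.666667 × 2.017) = 0.073302
regime bands: climb J<0.6388 | cruise [0.6388, 1.2776) | windmill J≥1.2776
J = 0.0733 → climb

J = 0.0733, regime = climb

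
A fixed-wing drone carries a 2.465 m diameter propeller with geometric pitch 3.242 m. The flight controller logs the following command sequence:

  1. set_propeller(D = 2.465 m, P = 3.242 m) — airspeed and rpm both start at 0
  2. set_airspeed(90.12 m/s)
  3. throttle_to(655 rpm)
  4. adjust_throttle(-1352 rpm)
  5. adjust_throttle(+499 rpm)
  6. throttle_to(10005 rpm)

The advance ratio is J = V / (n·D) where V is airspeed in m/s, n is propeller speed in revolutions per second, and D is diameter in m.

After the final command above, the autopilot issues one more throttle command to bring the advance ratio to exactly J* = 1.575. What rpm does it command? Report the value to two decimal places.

rpm = 1392.76

set_propeller: D = 2.465 m, P = 3.242 m (p = P/D = 1.315213); state ← (V=0, rpm=0)
set_airspeed(90.12): V ← 90.12 m/s
throttle_to(655): rpm ← 655
adjust_throttle(-1352): rpm ← 655 -1352 = -697
adjust_throttle(+499): rpm ← -697 +499 = -198
throttle_to(10005): rpm ← 10005
final state: V = 90.12 m/s, rpm = 10005 → n = rpm/60 = 166.750000 rev/s
target J* = 1.575; solve J* = V/(n·D) for n: n = V/(J*·D) = 90.12/(1.575 × 2.465) = 23.212595 rev/s
rpm = 60·n = 1392.755723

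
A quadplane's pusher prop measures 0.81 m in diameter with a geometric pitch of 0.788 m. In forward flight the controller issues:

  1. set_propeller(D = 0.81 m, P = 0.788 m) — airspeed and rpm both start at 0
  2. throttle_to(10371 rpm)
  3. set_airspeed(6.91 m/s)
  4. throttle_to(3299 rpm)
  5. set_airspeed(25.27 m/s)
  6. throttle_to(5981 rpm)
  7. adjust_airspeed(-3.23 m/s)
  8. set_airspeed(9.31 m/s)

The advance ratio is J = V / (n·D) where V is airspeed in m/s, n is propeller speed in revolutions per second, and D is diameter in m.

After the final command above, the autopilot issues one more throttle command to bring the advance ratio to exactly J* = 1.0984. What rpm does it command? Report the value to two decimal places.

set_propeller: D = 0.81 m, P = 0.788 m (p = P/D = 0.972840); state ← (V=0, rpm=0)
throttle_to(10371): rpm ← 10371
set_airspeed(6.91): V ← 6.91 m/s
throttle_to(3299): rpm ← 3299
set_airspeed(25.27): V ← 25.27 m/s
throttle_to(5981): rpm ← 5981
adjust_airspeed(-3.23): V ← 25.27 -3.23 = 22.04 m/s
set_airspeed(9.31): V ← 9.31 m/s
final state: V = 9.31 m/s, rpm = 5981 → n = rpm/60 = 99.683333 rev/s
target J* = 1.0984; solve J* = V/(n·D) for n: n = V/(J*·D) = 9.31/(1.0984 × 0.81) = 10.464154 rev/s
rpm = 60·n = 627.849262

rpm = 627.85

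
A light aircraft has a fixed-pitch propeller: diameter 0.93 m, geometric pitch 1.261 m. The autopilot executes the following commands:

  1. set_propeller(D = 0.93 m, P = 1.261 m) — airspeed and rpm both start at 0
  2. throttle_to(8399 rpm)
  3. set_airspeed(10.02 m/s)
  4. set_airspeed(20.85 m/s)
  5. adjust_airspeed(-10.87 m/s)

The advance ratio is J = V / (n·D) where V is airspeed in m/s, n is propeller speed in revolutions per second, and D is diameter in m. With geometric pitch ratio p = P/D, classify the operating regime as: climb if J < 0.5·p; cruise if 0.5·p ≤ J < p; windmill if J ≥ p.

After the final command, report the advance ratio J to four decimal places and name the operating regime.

J = 0.0767, regime = climb

set_propeller: D = 0.93 m, P = 1.261 m (p = P/D = 1.355914); state ← (V=0, rpm=0)
throttle_to(8399): rpm ← 8399
set_airspeed(10.02): V ← 10.02 m/s
set_airspeed(20.85): V ← 20.85 m/s
adjust_airspeed(-10.87): V ← 20.85 -10.87 = 9.98 m/s
final state: V = 9.98 m/s, rpm = 8399 → n = rpm/60 = 139.983333 rev/s
J = V / (n·D) = 9.98 / (139.983333 × 0.93) = 0.076660
regime bands: climb J<0.6780 | cruise [0.6780, 1.3559) | windmill J≥1.3559
J = 0.0767 → climb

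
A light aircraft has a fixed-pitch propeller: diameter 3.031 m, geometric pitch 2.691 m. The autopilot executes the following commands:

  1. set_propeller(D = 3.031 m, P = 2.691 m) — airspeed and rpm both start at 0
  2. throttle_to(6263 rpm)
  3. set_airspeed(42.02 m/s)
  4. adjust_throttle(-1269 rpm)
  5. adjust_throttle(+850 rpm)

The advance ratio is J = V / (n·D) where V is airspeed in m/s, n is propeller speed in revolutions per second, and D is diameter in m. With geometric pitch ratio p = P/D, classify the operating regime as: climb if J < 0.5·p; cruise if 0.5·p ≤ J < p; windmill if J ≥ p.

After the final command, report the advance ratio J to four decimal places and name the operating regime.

J = 0.1423, regime = climb

set_propeller: D = 3.031 m, P = 2.691 m (p = P/D = 0.887826); state ← (V=0, rpm=0)
throttle_to(6263): rpm ← 6263
set_airspeed(42.02): V ← 42.02 m/s
adjust_throttle(-1269): rpm ← 6263 -1269 = 4994
adjust_throttle(+850): rpm ← 4994 +850 = 5844
final state: V = 42.02 m/s, rpm = 5844 → n = rpm/60 = 97.400000 rev/s
J = V / (n·D) = 42.02 / (97.400000 × 3.031) = 0.142335
regime bands: climb J<0.4439 | cruise [0.4439, 0.8878) | windmill J≥0.8878
J = 0.1423 → climb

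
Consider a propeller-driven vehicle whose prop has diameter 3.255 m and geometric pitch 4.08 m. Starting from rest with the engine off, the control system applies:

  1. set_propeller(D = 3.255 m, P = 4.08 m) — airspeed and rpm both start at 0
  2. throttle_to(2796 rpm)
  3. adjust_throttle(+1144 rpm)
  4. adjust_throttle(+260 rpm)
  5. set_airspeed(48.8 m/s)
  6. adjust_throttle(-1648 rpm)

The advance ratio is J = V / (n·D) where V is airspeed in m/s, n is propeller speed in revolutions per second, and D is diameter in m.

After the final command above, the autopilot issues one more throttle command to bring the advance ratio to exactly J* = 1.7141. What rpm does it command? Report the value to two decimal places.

set_propeller: D = 3.255 m, P = 4.08 m (p = P/D = 1.253456); state ← (V=0, rpm=0)
throttle_to(2796): rpm ← 2796
adjust_throttle(+1144): rpm ← 2796 +1144 = 3940
adjust_throttle(+260): rpm ← 3940 +260 = 4200
set_airspeed(48.8): V ← 48.8 m/s
adjust_throttle(-1648): rpm ← 4200 -1648 = 2552
final state: V = 48.8 m/s, rpm = 2552 → n = rpm/60 = 42.533333 rev/s
target J* = 1.7141; solve J* = V/(n·D) for n: n = V/(J*·D) = 48.8/(1.7141 × 3.255) = 8.746467 rev/s
rpm = 60·n = 524.788035

rpm = 524.79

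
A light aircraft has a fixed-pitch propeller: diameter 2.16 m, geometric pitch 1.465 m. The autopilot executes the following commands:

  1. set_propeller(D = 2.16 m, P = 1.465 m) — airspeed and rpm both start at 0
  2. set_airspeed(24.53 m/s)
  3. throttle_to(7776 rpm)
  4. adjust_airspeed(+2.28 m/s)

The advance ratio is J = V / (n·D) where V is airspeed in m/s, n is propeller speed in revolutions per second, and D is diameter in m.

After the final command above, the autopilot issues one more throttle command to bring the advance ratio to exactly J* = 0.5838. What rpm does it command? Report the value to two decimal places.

set_propeller: D = 2.16 m, P = 1.465 m (p = P/D = 0.678241); state ← (V=0, rpm=0)
set_airspeed(24.53): V ← 24.53 m/s
throttle_to(7776): rpm ← 7776
adjust_airspeed(+2.28): V ← 24.53 +2.28 = 26.81 m/s
final state: V = 26.81 m/s, rpm = 7776 → n = rpm/60 = 129.600000 rev/s
target J* = 0.5838; solve J* = V/(n·D) for n: n = V/(J*·D) = 26.81/(0.5838 × 2.16) = 21.260769 rev/s
rpm = 60·n = 1275.646150

rpm = 1275.65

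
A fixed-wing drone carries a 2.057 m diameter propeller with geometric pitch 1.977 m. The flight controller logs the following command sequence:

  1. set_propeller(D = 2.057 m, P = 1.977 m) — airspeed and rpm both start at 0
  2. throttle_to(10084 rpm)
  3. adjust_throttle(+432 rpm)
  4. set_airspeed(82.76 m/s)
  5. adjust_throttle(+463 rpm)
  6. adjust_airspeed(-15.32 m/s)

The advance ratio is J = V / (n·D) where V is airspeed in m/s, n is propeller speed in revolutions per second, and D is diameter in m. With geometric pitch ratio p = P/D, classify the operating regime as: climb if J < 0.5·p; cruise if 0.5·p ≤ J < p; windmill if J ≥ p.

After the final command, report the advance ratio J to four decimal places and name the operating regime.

J = 0.1792, regime = climb

set_propeller: D = 2.057 m, P = 1.977 m (p = P/D = 0.961108); state ← (V=0, rpm=0)
throttle_to(10084): rpm ← 10084
adjust_throttle(+432): rpm ← 10084 +432 = 10516
set_airspeed(82.76): V ← 82.76 m/s
adjust_throttle(+463): rpm ← 10516 +463 = 10979
adjust_airspeed(-15.32): V ← 82.76 -15.32 = 67.44 m/s
final state: V = 67.44 m/s, rpm = 10979 → n = rpm/60 = 182.983333 rev/s
J = V / (n·D) = 67.44 / (182.983333 × 2.057) = 0.179173
regime bands: climb J<0.4806 | cruise [0.4806, 0.9611) | windmill J≥0.9611
J = 0.1792 → climb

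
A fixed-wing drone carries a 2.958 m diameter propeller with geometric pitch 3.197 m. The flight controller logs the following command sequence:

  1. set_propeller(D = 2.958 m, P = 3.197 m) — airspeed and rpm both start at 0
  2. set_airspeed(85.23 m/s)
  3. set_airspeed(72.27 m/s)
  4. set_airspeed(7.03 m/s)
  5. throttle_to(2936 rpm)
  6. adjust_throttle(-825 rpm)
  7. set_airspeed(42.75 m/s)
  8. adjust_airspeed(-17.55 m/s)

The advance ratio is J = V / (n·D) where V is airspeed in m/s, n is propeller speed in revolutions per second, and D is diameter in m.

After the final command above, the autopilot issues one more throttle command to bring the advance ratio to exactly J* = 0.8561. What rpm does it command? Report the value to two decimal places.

set_propeller: D = 2.958 m, P = 3.197 m (p = P/D = 1.080798); state ← (V=0, rpm=0)
set_airspeed(85.23): V ← 85.23 m/s
set_airspeed(72.27): V ← 72.27 m/s
set_airspeed(7.03): V ← 7.03 m/s
throttle_to(2936): rpm ← 2936
adjust_throttle(-825): rpm ← 2936 -825 = 2111
set_airspeed(42.75): V ← 42.75 m/s
adjust_airspeed(-17.55): V ← 42.75 -17.55 = 25.2 m/s
final state: V = 25.2 m/s, rpm = 2111 → n = rpm/60 = 35.183333 rev/s
target J* = 0.8561; solve J* = V/(n·D) for n: n = V/(J*·D) = 25.2/(0.8561 × 2.958) = 9.951255 rev/s
rpm = 60·n = 597.075326

rpm = 597.08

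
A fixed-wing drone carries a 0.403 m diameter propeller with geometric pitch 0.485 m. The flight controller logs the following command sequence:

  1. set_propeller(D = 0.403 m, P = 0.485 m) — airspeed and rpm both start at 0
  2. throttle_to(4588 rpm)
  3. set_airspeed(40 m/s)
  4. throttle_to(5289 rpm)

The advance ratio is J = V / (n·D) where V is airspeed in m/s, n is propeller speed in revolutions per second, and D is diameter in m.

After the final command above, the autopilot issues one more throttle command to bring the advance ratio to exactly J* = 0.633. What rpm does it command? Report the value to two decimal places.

rpm = 9408.11

set_propeller: D = 0.403 m, P = 0.485 m (p = P/D = 1.203474); state ← (V=0, rpm=0)
throttle_to(4588): rpm ← 4588
set_airspeed(40): V ← 40 m/s
throttle_to(5289): rpm ← 5289
final state: V = 40 m/s, rpm = 5289 → n = rpm/60 = 88.150000 rev/s
target J* = 0.633; solve J* = V/(n·D) for n: n = V/(J*·D) = 40/(0.633 × 0.403) = 156.801869 rev/s
rpm = 60·n = 9408.112145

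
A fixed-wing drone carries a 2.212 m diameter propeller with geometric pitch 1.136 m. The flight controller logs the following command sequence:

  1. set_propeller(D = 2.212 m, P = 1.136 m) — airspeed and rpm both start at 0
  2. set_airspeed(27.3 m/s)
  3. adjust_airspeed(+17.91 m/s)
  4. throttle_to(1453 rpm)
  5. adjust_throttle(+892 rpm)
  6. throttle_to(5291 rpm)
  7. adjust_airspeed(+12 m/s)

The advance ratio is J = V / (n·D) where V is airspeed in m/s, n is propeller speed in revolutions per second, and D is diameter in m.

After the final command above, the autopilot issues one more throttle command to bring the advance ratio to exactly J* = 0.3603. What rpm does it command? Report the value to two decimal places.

set_propeller: D = 2.212 m, P = 1.136 m (p = P/D = 0.513562); state ← (V=0, rpm=0)
set_airspeed(27.3): V ← 27.3 m/s
adjust_airspeed(+17.91): V ← 27.3 +17.91 = 45.21 m/s
throttle_to(1453): rpm ← 1453
adjust_throttle(+892): rpm ← 1453 +892 = 2345
throttle_to(5291): rpm ← 5291
adjust_airspeed(+12): V ← 45.21 +12 = 57.21 m/s
final state: V = 57.21 m/s, rpm = 5291 → n = rpm/60 = 88.183333 rev/s
target J* = 0.3603; solve J* = V/(n·D) for n: n = V/(J*·D) = 57.21/(0.3603 × 2.212) = 71.783158 rev/s
rpm = 60·n = 4306.989504

rpm = 4306.99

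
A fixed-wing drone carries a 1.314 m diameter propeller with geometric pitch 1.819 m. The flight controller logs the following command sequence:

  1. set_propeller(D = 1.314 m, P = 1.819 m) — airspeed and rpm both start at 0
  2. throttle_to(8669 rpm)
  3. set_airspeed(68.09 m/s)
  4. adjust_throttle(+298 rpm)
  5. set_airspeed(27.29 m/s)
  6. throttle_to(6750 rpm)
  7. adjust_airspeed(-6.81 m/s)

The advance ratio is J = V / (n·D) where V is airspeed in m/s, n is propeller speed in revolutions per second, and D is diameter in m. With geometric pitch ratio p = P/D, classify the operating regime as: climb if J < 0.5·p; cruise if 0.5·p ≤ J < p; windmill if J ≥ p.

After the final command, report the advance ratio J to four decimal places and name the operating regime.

J = 0.1385, regime = climb

set_propeller: D = 1.314 m, P = 1.819 m (p = P/D = 1.384323); state ← (V=0, rpm=0)
throttle_to(8669): rpm ← 8669
set_airspeed(68.09): V ← 68.09 m/s
adjust_throttle(+298): rpm ← 8669 +298 = 8967
set_airspeed(27.29): V ← 27.29 m/s
throttle_to(6750): rpm ← 6750
adjust_airspeed(-6.81): V ← 27.29 -6.81 = 20.48 m/s
final state: V = 20.48 m/s, rpm = 6750 → n = rpm/60 = 112.500000 rev/s
J = V / (n·D) = 20.48 / (112.500000 × 1.314) = 0.138542
regime bands: climb J<0.6922 | cruise [0.6922, 1.3843) | windmill J≥1.3843
J = 0.1385 → climb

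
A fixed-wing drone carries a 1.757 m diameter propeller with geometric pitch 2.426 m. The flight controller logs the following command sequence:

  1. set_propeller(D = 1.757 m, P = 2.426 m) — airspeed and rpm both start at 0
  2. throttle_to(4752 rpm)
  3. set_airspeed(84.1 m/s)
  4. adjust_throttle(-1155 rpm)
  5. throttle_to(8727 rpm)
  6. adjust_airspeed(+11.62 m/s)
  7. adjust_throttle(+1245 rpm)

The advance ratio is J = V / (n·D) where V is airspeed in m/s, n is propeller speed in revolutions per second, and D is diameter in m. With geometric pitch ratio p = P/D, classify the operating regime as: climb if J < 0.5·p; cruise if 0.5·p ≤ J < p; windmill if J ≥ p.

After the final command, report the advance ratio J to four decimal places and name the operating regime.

set_propeller: D = 1.757 m, P = 2.426 m (p = P/D = 1.380763); state ← (V=0, rpm=0)
throttle_to(4752): rpm ← 4752
set_airspeed(84.1): V ← 84.1 m/s
adjust_throttle(-1155): rpm ← 4752 -1155 = 3597
throttle_to(8727): rpm ← 8727
adjust_airspeed(+11.62): V ← 84.1 +11.62 = 95.72 m/s
adjust_throttle(+1245): rpm ← 8727 +1245 = 9972
final state: V = 95.72 m/s, rpm = 9972 → n = rpm/60 = 166.200000 rev/s
J = V / (n·D) = 95.72 / (166.200000 × 1.757) = 0.327793
regime bands: climb J<0.6904 | cruise [0.6904, 1.3808) | windmill J≥1.3808
J = 0.3278 → climb

J = 0.3278, regime = climb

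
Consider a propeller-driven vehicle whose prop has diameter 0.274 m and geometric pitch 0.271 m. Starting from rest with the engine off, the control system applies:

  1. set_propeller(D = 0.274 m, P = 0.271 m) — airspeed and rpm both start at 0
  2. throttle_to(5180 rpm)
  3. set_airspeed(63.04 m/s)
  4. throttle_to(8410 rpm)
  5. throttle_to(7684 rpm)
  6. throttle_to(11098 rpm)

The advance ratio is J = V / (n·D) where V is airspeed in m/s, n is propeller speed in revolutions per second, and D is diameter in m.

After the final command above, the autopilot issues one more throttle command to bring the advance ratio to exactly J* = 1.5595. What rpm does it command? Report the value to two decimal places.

rpm = 8851.80

set_propeller: D = 0.274 m, P = 0.271 m (p = P/D = 0.989051); state ← (V=0, rpm=0)
throttle_to(5180): rpm ← 5180
set_airspeed(63.04): V ← 63.04 m/s
throttle_to(8410): rpm ← 8410
throttle_to(7684): rpm ← 7684
throttle_to(11098): rpm ← 11098
final state: V = 63.04 m/s, rpm = 11098 → n = rpm/60 = 184.966667 rev/s
target J* = 1.5595; solve J* = V/(n·D) for n: n = V/(J*·D) = 63.04/(1.5595 × 0.274) = 147.529973 rev/s
rpm = 60·n = 8851.798373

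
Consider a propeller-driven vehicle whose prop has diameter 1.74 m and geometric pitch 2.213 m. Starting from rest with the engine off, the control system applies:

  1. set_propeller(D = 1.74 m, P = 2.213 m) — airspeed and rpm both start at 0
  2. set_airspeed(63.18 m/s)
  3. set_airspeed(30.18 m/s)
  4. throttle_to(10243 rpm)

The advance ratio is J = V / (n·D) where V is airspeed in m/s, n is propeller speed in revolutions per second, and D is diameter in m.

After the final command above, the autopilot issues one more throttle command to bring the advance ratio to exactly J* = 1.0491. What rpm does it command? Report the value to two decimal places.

set_propeller: D = 1.74 m, P = 2.213 m (p = P/D = 1.271839); state ← (V=0, rpm=0)
set_airspeed(63.18): V ← 63.18 m/s
set_airspeed(30.18): V ← 30.18 m/s
throttle_to(10243): rpm ← 10243
final state: V = 30.18 m/s, rpm = 10243 → n = rpm/60 = 170.716667 rev/s
target J* = 1.0491; solve J* = V/(n·D) for n: n = V/(J*·D) = 30.18/(1.0491 × 1.74) = 16.533055 rev/s
rpm = 60·n = 991.983276

rpm = 991.98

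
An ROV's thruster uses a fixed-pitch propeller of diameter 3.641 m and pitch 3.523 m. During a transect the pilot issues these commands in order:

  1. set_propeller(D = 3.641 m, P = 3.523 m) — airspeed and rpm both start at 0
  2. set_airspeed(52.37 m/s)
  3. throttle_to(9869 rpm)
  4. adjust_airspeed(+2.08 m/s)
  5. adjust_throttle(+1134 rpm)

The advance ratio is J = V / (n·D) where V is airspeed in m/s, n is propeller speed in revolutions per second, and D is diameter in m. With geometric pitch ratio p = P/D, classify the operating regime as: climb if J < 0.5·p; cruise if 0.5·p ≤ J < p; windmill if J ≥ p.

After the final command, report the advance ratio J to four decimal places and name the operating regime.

set_propeller: D = 3.641 m, P = 3.523 m (p = P/D = 0.967591); state ← (V=0, rpm=0)
set_airspeed(52.37): V ← 52.37 m/s
throttle_to(9869): rpm ← 9869
adjust_airspeed(+2.08): V ← 52.37 +2.08 = 54.45 m/s
adjust_throttle(+1134): rpm ← 9869 +1134 = 11003
final state: V = 54.45 m/s, rpm = 11003 → n = rpm/60 = 183.383333 rev/s
J = V / (n·D) = 54.45 / (183.383333 × 3.641) = 0.081549
regime bands: climb J<0.4838 | cruise [0.4838, 0.9676) | windmill J≥0.9676
J = 0.0815 → climb

J = 0.0815, regime = climb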